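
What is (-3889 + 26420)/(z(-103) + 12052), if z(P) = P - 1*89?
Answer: 22531/11860 ≈ 1.8997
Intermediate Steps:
z(P) = -89 + P (z(P) = P - 89 = -89 + P)
(-3889 + 26420)/(z(-103) + 12052) = (-3889 + 26420)/((-89 - 103) + 12052) = 22531/(-192 + 12052) = 22531/11860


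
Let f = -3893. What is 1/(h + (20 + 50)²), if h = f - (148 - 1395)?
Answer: 1/2254 ≈ 0.00044366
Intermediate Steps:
h = -2646 (h = -3893 - (148 - 1395) = -3893 - 1*(-1247) = -3893 + 1247 = -2646)
1/(h + (20 + 50)²) = 1/(-2646 + (20 + 50)²) = 1/(-2646 + 70²) = 1/(-2646 + 4900) = 1/2254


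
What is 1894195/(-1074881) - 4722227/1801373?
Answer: -8487983809722/1936261611613 ≈ -4.3837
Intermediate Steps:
1894195/(-1074881) - 4722227/1801373 = 1894195*(-1/1074881) - 4722227*1/1801373 = -1894195/1074881 - 4722227/1801373 = -8487983809722/1936261611613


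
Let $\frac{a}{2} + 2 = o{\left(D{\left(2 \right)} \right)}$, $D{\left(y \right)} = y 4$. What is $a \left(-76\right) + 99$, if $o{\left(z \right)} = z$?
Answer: $-813$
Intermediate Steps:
$D{\left(y \right)} = 4 y$
$a = 12$ ($a = -4 + 2 \cdot 4 \cdot 2 = -4 + 2 \cdot 8 = -4 + 16 = 12$)
$a \left(-76\right) + 99 = 12 \left(-76\right) + 99 = -912 + 99 = -813$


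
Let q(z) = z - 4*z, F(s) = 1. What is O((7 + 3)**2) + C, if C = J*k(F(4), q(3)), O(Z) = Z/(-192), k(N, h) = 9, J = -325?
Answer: -140425/48 ≈ -2925.5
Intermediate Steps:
q(z) = -3*z
O(Z) = -Z/192 (O(Z) = Z*(-1/192) = -Z/192)
C = -2925 (C = -325*9 = -2925)
O((7 + 3)**2) + C = -(7 + 3)**2/192 - 2925 = -1/192*10**2 - 2925 = -1/192*100 - 2925 = -25/48 - 2925 = -140425/48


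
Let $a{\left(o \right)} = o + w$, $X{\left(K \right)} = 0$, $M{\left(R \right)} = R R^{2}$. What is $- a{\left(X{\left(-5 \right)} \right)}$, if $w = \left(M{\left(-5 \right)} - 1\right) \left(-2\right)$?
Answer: $-252$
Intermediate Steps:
$M{\left(R \right)} = R^{3}$
$w = 252$ ($w = \left(\left(-5\right)^{3} - 1\right) \left(-2\right) = \left(-125 - 1\right) \left(-2\right) = \left(-126\right) \left(-2\right) = 252$)
$a{\left(o \right)} = 252 + o$ ($a{\left(o \right)} = o + 252 = 252 + o$)
$- a{\left(X{\left(-5 \right)} \right)} = - (252 + 0) = \left(-1\right) 252 = -252$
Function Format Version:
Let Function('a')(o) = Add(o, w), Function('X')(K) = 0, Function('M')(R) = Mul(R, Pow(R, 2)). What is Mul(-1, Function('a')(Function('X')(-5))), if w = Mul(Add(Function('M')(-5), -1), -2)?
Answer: -252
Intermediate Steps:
Function('M')(R) = Pow(R, 3)
w = 252 (w = Mul(Add(Pow(-5, 3), -1), -2) = Mul(Add(-125, -1), -2) = Mul(-126, -2) = 252)
Function('a')(o) = Add(252, o) (Function('a')(o) = Add(o, 252) = Add(252, o))
Mul(-1, Function('a')(Function('X')(-5))) = Mul(-1, Add(252, 0)) = Mul(-1, 252) = -252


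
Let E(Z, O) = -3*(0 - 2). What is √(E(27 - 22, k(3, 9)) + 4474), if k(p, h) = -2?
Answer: 8*√70 ≈ 66.933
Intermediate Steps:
E(Z, O) = 6 (E(Z, O) = -3*(-2) = 6)
√(E(27 - 22, k(3, 9)) + 4474) = √(6 + 4474) = √4480 = 8*√70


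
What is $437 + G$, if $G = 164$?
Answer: $601$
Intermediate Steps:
$437 + G = 437 + 164 = 601$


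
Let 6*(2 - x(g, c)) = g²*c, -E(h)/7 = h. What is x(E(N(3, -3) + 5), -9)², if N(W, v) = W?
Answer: 22146436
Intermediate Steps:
E(h) = -7*h
x(g, c) = 2 - c*g²/6 (x(g, c) = 2 - g²*c/6 = 2 - c*g²/6)
x(E(N(3, -3) + 5), -9)² = (2 - ⅙*(-9)*(-7*(3 + 5))²)² = (2 - ⅙*(-9)*(-7*8)²)² = (2 - ⅙*(-9)*(-56)²)² = (2 - ⅙*(-9)*3136)² = (2 + 4704)² = 4706² = 22146436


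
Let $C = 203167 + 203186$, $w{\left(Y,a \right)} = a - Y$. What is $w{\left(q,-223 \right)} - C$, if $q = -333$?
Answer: $-406243$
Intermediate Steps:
$C = 406353$
$w{\left(q,-223 \right)} - C = \left(-223 - -333\right) - 406353 = \left(-223 + 333\right) - 406353 = 110 - 406353 = -406243$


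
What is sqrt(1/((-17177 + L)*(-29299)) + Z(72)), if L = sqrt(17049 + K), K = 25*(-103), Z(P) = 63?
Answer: sqrt(928952399052850 - 54081178263*sqrt(14474))/(29299*sqrt(17177 - sqrt(14474))) ≈ 7.9373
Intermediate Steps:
K = -2575
L = sqrt(14474) (L = sqrt(17049 - 2575) = sqrt(14474) ≈ 120.31)
sqrt(1/((-17177 + L)*(-29299)) + Z(72)) = sqrt(1/(-17177 + sqrt(14474)*(-29299)) + 63) = sqrt(-1/29299/(-17177 + sqrt(14474)) + 63) = sqrt(-1/(29299*(-17177 + sqrt(14474))) + 63) = sqrt(63 - 1/(29299*(-17177 + sqrt(14474))))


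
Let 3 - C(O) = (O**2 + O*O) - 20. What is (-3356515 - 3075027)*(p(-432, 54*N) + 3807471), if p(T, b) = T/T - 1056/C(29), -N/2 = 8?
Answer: -13541819857151456/553 ≈ -2.4488e+13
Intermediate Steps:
N = -16 (N = -2*8 = -16)
C(O) = 23 - 2*O**2 (C(O) = 3 - ((O**2 + O*O) - 20) = 3 - ((O**2 + O**2) - 20) = 3 - (2*O**2 - 20) = 3 - (-20 + 2*O**2) = 3 + (20 - 2*O**2) = 23 - 2*O**2)
p(T, b) = 905/553 (p(T, b) = T/T - 1056/(23 - 2*29**2) = 1 - 1056/(23 - 2*841) = 1 - 1056/(23 - 1682) = 1 - 1056/(-1659) = 1 - 1056*(-1/1659) = 1 + 352/553 = 905/553)
(-3356515 - 3075027)*(p(-432, 54*N) + 3807471) = (-3356515 - 3075027)*(905/553 + 3807471) = -6431542*2105532368/553 = -13541819857151456/553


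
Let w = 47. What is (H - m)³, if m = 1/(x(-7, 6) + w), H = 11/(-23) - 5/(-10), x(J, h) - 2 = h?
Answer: 729/16194277000 ≈ 4.5016e-8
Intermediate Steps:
x(J, h) = 2 + h
H = 1/46 (H = 11*(-1/23) - 5*(-⅒) = -11/23 + ½ = 1/46 ≈ 0.021739)
m = 1/55 (m = 1/((2 + 6) + 47) = 1/(8 + 47) = 1/55 ≈ 0.018182)
(H - m)³ = (1/46 - 1*1/55)³ = (1/46 - 1/55)³ = (9/2530)³ = 729/16194277000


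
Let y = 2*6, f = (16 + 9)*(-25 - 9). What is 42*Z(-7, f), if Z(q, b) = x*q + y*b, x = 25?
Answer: -435750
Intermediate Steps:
f = -850 (f = 25*(-34) = -850)
y = 12
Z(q, b) = 12*b + 25*q (Z(q, b) = 25*q + 12*b = 12*b + 25*q)
42*Z(-7, f) = 42*(12*(-850) + 25*(-7)) = 42*(-10200 - 175) = 42*(-10375) = -435750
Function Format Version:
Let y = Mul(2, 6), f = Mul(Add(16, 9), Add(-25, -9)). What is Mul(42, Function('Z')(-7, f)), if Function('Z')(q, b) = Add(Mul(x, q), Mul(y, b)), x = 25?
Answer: -435750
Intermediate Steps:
f = -850 (f = Mul(25, -34) = -850)
y = 12
Function('Z')(q, b) = Add(Mul(12, b), Mul(25, q)) (Function('Z')(q, b) = Add(Mul(25, q), Mul(12, b)) = Add(Mul(12, b), Mul(25, q)))
Mul(42, Function('Z')(-7, f)) = Mul(42, Add(Mul(12, -850), Mul(25, -7))) = Mul(42, Add(-10200, -175)) = Mul(42, -10375) = -435750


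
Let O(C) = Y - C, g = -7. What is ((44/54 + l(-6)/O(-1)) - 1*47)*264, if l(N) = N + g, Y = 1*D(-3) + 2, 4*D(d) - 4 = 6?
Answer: -115352/9 ≈ -12817.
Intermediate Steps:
D(d) = 5/2 (D(d) = 1 + (¼)*6 = 1 + 3/2 = 5/2)
Y = 9/2 (Y = 1*(5/2) + 2 = 5/2 + 2 = 9/2 ≈ 4.5000)
l(N) = -7 + N (l(N) = N - 7 = -7 + N)
O(C) = 9/2 - C
((44/54 + l(-6)/O(-1)) - 1*47)*264 = ((44/54 + (-7 - 6)/(9/2 - 1*(-1))) - 1*47)*264 = ((44*(1/54) - 13/(9/2 + 1)) - 47)*264 = ((22/27 - 13/11/2) - 47)*264 = ((22/27 - 13*2/11) - 47)*264 = ((22/27 - 26/11) - 47)*264 = (-460/297 - 47)*264 = -14419/297*264 = -115352/9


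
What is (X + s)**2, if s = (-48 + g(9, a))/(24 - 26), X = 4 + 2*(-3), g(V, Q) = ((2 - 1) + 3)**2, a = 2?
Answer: 196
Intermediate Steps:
g(V, Q) = 16 (g(V, Q) = (1 + 3)**2 = 4**2 = 16)
X = -2 (X = 4 - 6 = -2)
s = 16 (s = (-48 + 16)/(24 - 26) = -32/(-2) = -32*(-1/2) = 16)
(X + s)**2 = (-2 + 16)**2 = 14**2 = 196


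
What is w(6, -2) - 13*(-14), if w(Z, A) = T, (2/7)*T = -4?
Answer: 168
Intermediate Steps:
T = -14 (T = (7/2)*(-4) = -14)
w(Z, A) = -14
w(6, -2) - 13*(-14) = -14 - 13*(-14) = -14 + 182 = 168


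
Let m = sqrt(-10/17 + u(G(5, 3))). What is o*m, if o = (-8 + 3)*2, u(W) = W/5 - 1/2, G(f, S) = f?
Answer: -5*I*sqrt(102)/17 ≈ -2.9704*I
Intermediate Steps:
u(W) = -1/2 + W/5 (u(W) = W*(1/5) - 1*1/2 = W/5 - 1/2 = -1/2 + W/5)
m = I*sqrt(102)/34 (m = sqrt(-10/17 + (-1/2 + (1/5)*5)) = sqrt(-10*1/17 + (-1/2 + 1)) = sqrt(-10/17 + 1/2) = sqrt(-3/34) = I*sqrt(102)/34 ≈ 0.29704*I)
o = -10 (o = -5*2 = -10)
o*m = -5*I*sqrt(102)/17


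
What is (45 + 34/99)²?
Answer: 20151121/9801 ≈ 2056.0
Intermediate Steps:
(45 + 34/99)² = (4489/99)² = 20151121/9801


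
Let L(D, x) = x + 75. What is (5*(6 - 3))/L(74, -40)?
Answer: 3/7 ≈ 0.42857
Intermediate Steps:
L(D, x) = 75 + x
(5*(6 - 3))/L(74, -40) = (5*(6 - 3))/(75 - 40) = (5*3)/35 = (1/35)*15 = 3/7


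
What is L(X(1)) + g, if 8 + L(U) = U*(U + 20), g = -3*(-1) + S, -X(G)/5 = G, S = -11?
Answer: -91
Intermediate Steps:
X(G) = -5*G
g = -8 (g = -3*(-1) - 11 = 3 - 11 = -8)
L(U) = -8 + U*(20 + U) (L(U) = -8 + U*(U + 20) = -8 + U*(20 + U))
L(X(1)) + g = (-8 + (-5*1)² + 20*(-5*1)) - 8 = (-8 + (-5)² + 20*(-5)) - 8 = (-8 + 25 - 100) - 8 = -83 - 8 = -91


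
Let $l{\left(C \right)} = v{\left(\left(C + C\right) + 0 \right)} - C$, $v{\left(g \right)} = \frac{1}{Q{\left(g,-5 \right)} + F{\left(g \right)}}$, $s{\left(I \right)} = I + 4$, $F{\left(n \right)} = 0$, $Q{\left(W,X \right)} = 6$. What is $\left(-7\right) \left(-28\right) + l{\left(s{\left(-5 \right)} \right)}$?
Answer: $\frac{1183}{6} \approx 197.17$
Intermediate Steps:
$s{\left(I \right)} = 4 + I$
$v{\left(g \right)} = \frac{1}{6}$ ($v{\left(g \right)} = \frac{1}{6 + 0} = \frac{1}{6}$)
$l{\left(C \right)} = \frac{1}{6} - C$
$\left(-7\right) \left(-28\right) + l{\left(s{\left(-5 \right)} \right)} = \left(-7\right) \left(-28\right) + \left(\frac{1}{6} - \left(4 - 5\right)\right) = 196 + \left(\frac{1}{6} - -1\right) = 196 + \left(\frac{1}{6} + 1\right) = 196 + \frac{7}{6} = \frac{1183}{6}$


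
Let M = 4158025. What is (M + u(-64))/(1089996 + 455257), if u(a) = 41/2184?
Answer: 9081126641/3374832552 ≈ 2.6908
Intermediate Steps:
u(a) = 41/2184 (u(a) = 41*(1/2184) = 41/2184)
(M + u(-64))/(1089996 + 455257) = (4158025 + 41/2184)/(1089996 + 455257) = (9081126641/2184)/1545253 = (9081126641/2184)*(1/1545253) = 9081126641/3374832552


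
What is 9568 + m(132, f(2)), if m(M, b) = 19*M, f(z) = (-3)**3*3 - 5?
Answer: 12076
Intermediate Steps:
f(z) = -86 (f(z) = -27*3 - 5 = -81 - 5 = -86)
9568 + m(132, f(2)) = 9568 + 19*132 = 9568 + 2508 = 12076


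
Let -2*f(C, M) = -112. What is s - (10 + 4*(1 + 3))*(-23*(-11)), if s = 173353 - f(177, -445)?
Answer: 166719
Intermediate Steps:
f(C, M) = 56 (f(C, M) = -½*(-112) = 56)
s = 173297 (s = 173353 - 1*56 = 173353 - 56 = 173297)
s - (10 + 4*(1 + 3))*(-23*(-11)) = 173297 - (10 + 4*(1 + 3))*(-23*(-11)) = 173297 - (10 + 4*4)*253 = 173297 - (10 + 16)*253 = 173297 - 26*253 = 173297 - 1*6578 = 173297 - 6578 = 166719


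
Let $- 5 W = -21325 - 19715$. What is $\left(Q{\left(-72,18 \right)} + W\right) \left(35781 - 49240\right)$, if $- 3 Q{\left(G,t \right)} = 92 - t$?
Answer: $- \frac{330418450}{3} \approx -1.1014 \cdot 10^{8}$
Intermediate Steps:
$Q{\left(G,t \right)} = - \frac{92}{3} + \frac{t}{3}$ ($Q{\left(G,t \right)} = - \frac{92 - t}{3} = - \frac{92}{3} + \frac{t}{3}$)
$W = 8208$ ($W = - \frac{-21325 - 19715}{5} = \left(- \frac{1}{5}\right) \left(-41040\right) = 8208$)
$\left(Q{\left(-72,18 \right)} + W\right) \left(35781 - 49240\right) = \left(\left(- \frac{92}{3} + \frac{1}{3} \cdot 18\right) + 8208\right) \left(35781 - 49240\right) = \left(\left(- \frac{92}{3} + 6\right) + 8208\right) \left(-13459\right) = \left(- \frac{74}{3} + 8208\right) \left(-13459\right) = \frac{24550}{3} \left(-13459\right) = - \frac{330418450}{3}$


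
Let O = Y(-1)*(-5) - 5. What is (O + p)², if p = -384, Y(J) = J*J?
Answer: 155236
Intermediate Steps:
Y(J) = J²
O = -10 (O = (-1)²*(-5) - 5 = 1*(-5) - 5 = -5 - 5 = -10)
(O + p)² = (-10 - 384)² = (-394)² = 155236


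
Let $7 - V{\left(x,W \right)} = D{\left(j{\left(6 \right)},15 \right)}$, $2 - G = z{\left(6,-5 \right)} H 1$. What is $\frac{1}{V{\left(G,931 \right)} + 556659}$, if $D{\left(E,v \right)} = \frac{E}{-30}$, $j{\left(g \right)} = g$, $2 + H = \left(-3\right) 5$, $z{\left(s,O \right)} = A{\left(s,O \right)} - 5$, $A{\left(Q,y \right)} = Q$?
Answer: $\frac{5}{2783331} \approx 1.7964 \cdot 10^{-6}$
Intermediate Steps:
$z{\left(s,O \right)} = -5 + s$ ($z{\left(s,O \right)} = s - 5 = -5 + s$)
$H = -17$ ($H = -2 - 15 = -17$)
$G = 19$ ($G = 2 - \left(-5 + 6\right) \left(-17\right) 1 = 2 - 1 \left(-17\right) 1 = 2 - \left(-17\right) 1 = 2 - -17 = 2 + 17 = 19$)
$D{\left(E,v \right)} = - \frac{E}{30}$ ($D{\left(E,v \right)} = E \left(- \frac{1}{30}\right) = - \frac{E}{30}$)
$V{\left(x,W \right)} = \frac{36}{5}$ ($V{\left(x,W \right)} = 7 - \left(- \frac{1}{30}\right) 6 = 7 - - \frac{1}{5} = 7 + \frac{1}{5} = \frac{36}{5}$)
$\frac{1}{V{\left(G,931 \right)} + 556659} = \frac{1}{\frac{36}{5} + 556659} = \frac{1}{\frac{2783331}{5}} = \frac{5}{2783331}$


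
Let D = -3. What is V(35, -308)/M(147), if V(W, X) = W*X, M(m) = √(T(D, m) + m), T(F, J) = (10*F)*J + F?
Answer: 5390*I*√474/711 ≈ 165.05*I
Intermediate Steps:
T(F, J) = F + 10*F*J (T(F, J) = 10*F*J + F = F + 10*F*J)
M(m) = √(-3 - 29*m) (M(m) = √(-3*(1 + 10*m) + m) = √((-3 - 30*m) + m) = √(-3 - 29*m))
V(35, -308)/M(147) = (35*(-308))/(√(-3 - 29*147)) = -10780/√(-3 - 4263) = -10780*(-I*√474/1422) = -(-5390)*I*√474/711 = 5390*I*√474/711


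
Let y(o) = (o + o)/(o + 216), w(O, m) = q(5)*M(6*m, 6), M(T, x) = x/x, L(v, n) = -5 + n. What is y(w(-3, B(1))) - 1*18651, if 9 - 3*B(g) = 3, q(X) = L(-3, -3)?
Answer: -242464/13 ≈ -18651.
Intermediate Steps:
q(X) = -8 (q(X) = -5 - 3 = -8)
B(g) = 2 (B(g) = 3 - ⅓*3 = 3 - 1 = 2)
M(T, x) = 1
w(O, m) = -8 (w(O, m) = -8*1 = -8)
y(o) = 2*o/(216 + o) (y(o) = (2*o)/(216 + o) = 2*o/(216 + o))
y(w(-3, B(1))) - 1*18651 = 2*(-8)/(216 - 8) - 1*18651 = 2*(-8)/208 - 18651 = 2*(-8)*(1/208) - 18651 = -1/13 - 18651 = -242464/13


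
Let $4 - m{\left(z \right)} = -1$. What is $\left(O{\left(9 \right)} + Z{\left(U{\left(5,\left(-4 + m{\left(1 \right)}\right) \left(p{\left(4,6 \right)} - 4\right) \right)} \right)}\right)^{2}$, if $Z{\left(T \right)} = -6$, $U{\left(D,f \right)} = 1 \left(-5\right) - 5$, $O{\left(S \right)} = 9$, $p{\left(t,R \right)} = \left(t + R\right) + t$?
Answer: $9$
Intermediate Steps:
$p{\left(t,R \right)} = R + 2 t$ ($p{\left(t,R \right)} = \left(R + t\right) + t = R + 2 t$)
$m{\left(z \right)} = 5$ ($m{\left(z \right)} = 4 - -1 = 4 + 1 = 5$)
$U{\left(D,f \right)} = -10$ ($U{\left(D,f \right)} = -5 - 5 = -10$)
$\left(O{\left(9 \right)} + Z{\left(U{\left(5,\left(-4 + m{\left(1 \right)}\right) \left(p{\left(4,6 \right)} - 4\right) \right)} \right)}\right)^{2} = \left(9 - 6\right)^{2} = 3^{2} = 9$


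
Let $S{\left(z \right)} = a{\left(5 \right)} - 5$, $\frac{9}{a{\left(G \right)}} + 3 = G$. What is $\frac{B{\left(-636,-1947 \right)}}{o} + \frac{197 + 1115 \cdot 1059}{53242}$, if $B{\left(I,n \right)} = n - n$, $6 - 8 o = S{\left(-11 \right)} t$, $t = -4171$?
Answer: $\frac{590491}{26621} \approx 22.181$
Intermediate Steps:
$a{\left(G \right)} = \frac{9}{-3 + G}$
$S{\left(z \right)} = - \frac{1}{2}$ ($S{\left(z \right)} = \frac{9}{-3 + 5} - 5 = \frac{9}{2} - 5 = - \frac{1}{2}$)
$o = - \frac{4159}{16}$ ($o = \frac{3}{4} - \frac{\left(- \frac{1}{2}\right) \left(-4171\right)}{8} = \frac{3}{4} - \frac{4171}{16} = - \frac{4159}{16} \approx -259.94$)
$B{\left(I,n \right)} = 0$
$\frac{B{\left(-636,-1947 \right)}}{o} + \frac{197 + 1115 \cdot 1059}{53242} = \frac{0}{- \frac{4159}{16}} + \frac{197 + 1115 \cdot 1059}{53242} = 0 \left(- \frac{16}{4159}\right) + \left(197 + 1180785\right) \frac{1}{53242} = 0 + 1180982 \cdot \frac{1}{53242} = 0 + \frac{590491}{26621} = \frac{590491}{26621}$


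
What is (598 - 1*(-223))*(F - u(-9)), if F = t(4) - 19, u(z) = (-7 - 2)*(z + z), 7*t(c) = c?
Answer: -1036923/7 ≈ -1.4813e+5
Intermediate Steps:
t(c) = c/7
u(z) = -18*z
F = -129/7 (F = (⅐)*4 - 19 = 4/7 - 19 = -129/7 ≈ -18.429)
(598 - 1*(-223))*(F - u(-9)) = (598 - 1*(-223))*(-129/7 - (-18)*(-9)) = (598 + 223)*(-129/7 - 1*162) = 821*(-129/7 - 162) = 821*(-1263/7) = -1036923/7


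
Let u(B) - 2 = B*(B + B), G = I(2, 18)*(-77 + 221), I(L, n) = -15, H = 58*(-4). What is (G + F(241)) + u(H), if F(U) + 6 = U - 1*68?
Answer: 105657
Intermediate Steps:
H = -232
F(U) = -74 + U (F(U) = -6 + (U - 1*68) = -6 + (U - 68) = -6 + (-68 + U) = -74 + U)
G = -2160 (G = -15*(-77 + 221) = -15*144 = -2160)
u(B) = 2 + 2*B² (u(B) = 2 + B*(B + B) = 2 + B*(2*B) = 2 + 2*B²)
(G + F(241)) + u(H) = (-2160 + (-74 + 241)) + (2 + 2*(-232)²) = (-2160 + 167) + (2 + 2*53824) = -1993 + (2 + 107648) = -1993 + 107650 = 105657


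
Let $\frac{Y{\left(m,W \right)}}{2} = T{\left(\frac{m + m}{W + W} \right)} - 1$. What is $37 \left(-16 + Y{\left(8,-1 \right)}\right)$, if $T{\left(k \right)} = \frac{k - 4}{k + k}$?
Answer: $- \frac{1221}{2} \approx -610.5$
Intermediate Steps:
$T{\left(k \right)} = \frac{-4 + k}{2 k}$
$Y{\left(m,W \right)} = -2 + \frac{W \left(-4 + \frac{m}{W}\right)}{m}$ ($Y{\left(m,W \right)} = 2 \left(\frac{-4 + \frac{m + m}{W + W}}{2 \frac{m + m}{W + W}} - 1\right) = 2 \left(\frac{-4 + \frac{2 m}{2 W}}{2 \frac{2 m}{2 W}} - 1\right) = 2 \left(\frac{-4 + 2 m \frac{1}{2 W}}{2 \cdot 2 m \frac{1}{2 W}} - 1\right) = 2 \left(\frac{-4 + \frac{m}{W}}{2 \frac{m}{W}} - 1\right) = 2 \left(\frac{\frac{W}{m} \left(-4 + \frac{m}{W}\right)}{2} - 1\right) = 2 \left(\frac{W \left(-4 + \frac{m}{W}\right)}{2 m} - 1\right) = 2 \left(-1 + \frac{W \left(-4 + \frac{m}{W}\right)}{2 m}\right) = -2 + \frac{W \left(-4 + \frac{m}{W}\right)}{m}$)
$37 \left(-16 + Y{\left(8,-1 \right)}\right) = 37 \left(-16 + \frac{\left(-1\right) 8 - -4}{8}\right) = 37 \left(-16 + \frac{-8 + 4}{8}\right) = 37 \left(-16 + \frac{1}{8} \left(-4\right)\right) = 37 \left(-16 - \frac{1}{2}\right) = 37 \left(- \frac{33}{2}\right) = - \frac{1221}{2}$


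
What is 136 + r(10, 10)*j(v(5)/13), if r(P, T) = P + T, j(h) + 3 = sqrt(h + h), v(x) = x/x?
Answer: 76 + 20*sqrt(26)/13 ≈ 83.845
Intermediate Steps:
v(x) = 1
j(h) = -3 + sqrt(2)*sqrt(h) (j(h) = -3 + sqrt(h + h) = -3 + sqrt(2*h) = -3 + sqrt(2)*sqrt(h))
136 + r(10, 10)*j(v(5)/13) = 136 + (10 + 10)*(-3 + sqrt(2)*sqrt(1/13)) = 136 + 20*(-3 + sqrt(2)*sqrt(1*(1/13))) = 136 + 20*(-3 + sqrt(2)*sqrt(1/13)) = 136 + 20*(-3 + sqrt(2)*(sqrt(13)/13)) = 136 + 20*(-3 + sqrt(26)/13) = 136 + (-60 + 20*sqrt(26)/13) = 76 + 20*sqrt(26)/13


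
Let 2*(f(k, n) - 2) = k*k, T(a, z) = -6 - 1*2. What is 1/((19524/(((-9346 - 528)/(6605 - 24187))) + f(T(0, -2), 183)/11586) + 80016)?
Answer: 28600041/3282745323397 ≈ 8.7122e-6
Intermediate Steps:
T(a, z) = -8 (T(a, z) = -6 - 2 = -8)
f(k, n) = 2 + k²/2 (f(k, n) = 2 + (k*k)/2 = 2 + k²/2)
1/((19524/(((-9346 - 528)/(6605 - 24187))) + f(T(0, -2), 183)/11586) + 80016) = 1/((19524/(((-9346 - 528)/(6605 - 24187))) + (2 + (½)*(-8)²)/11586) + 80016) = 1/((19524/((-9874/(-17582))) + (2 + (½)*64)*(1/11586)) + 80016) = 1/((19524/((-9874*(-1/17582))) + (2 + 32)*(1/11586)) + 80016) = 1/((19524/(4937/8791) + 34*(1/11586)) + 80016) = 1/((19524*(8791/4937) + 17/5793) + 80016) = 1/((171635484/4937 + 17/5793) + 80016) = 1/(994284442741/28600041 + 80016) = 1/(3282745323397/28600041) = 28600041/3282745323397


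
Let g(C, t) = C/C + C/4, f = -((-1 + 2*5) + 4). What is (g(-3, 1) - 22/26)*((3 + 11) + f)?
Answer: -31/52 ≈ -0.59615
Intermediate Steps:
f = -13 (f = -((-1 + 10) + 4) = -(9 + 4) = -1*13 = -13)
g(C, t) = 1 + C/4 (g(C, t) = 1 + C*(1/4) = 1 + C/4)
(g(-3, 1) - 22/26)*((3 + 11) + f) = ((1 + (1/4)*(-3)) - 22/26)*((3 + 11) - 13) = ((1 - 3/4) - 22*1/26)*(14 - 13) = (1/4 - 11/13)*1 = -31/52*1 = -31/52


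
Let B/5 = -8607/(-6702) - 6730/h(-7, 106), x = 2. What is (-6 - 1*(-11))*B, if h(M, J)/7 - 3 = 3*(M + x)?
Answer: 47736925/23457 ≈ 2035.1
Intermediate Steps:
h(M, J) = 63 + 21*M (h(M, J) = 21 + 7*(3*(M + 2)) = 21 + 7*(3*(2 + M)) = 21 + 7*(6 + 3*M) = 21 + (42 + 21*M) = 63 + 21*M)
B = 9547385/23457 (B = 5*(-8607/(-6702) - 6730/(63 + 21*(-7))) = 5*(-8607*(-1/6702) - 6730/(63 - 147)) = 5*(2869/2234 - 6730/(-84)) = 5*(2869/2234 - 6730*(-1/84)) = 5*(2869/2234 + 3365/42) = 5*(1909477/23457) = 9547385/23457 ≈ 407.02)
(-6 - 1*(-11))*B = (-6 - 1*(-11))*(9547385/23457) = (-6 + 11)*(9547385/23457) = 5*(9547385/23457) = 47736925/23457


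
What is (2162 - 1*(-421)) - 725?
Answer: 1858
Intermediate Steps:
(2162 - 1*(-421)) - 725 = (2162 + 421) - 725 = 2583 - 725 = 1858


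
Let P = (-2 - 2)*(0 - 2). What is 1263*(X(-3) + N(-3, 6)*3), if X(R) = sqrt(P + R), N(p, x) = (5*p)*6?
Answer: -341010 + 1263*sqrt(5) ≈ -3.3819e+5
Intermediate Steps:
P = 8 (P = -4*(-2) = 8)
N(p, x) = 30*p
X(R) = sqrt(8 + R)
1263*(X(-3) + N(-3, 6)*3) = 1263*(sqrt(8 - 3) + (30*(-3))*3) = 1263*(sqrt(5) - 90*3) = 1263*(sqrt(5) - 270) = 1263*(-270 + sqrt(5)) = -341010 + 1263*sqrt(5)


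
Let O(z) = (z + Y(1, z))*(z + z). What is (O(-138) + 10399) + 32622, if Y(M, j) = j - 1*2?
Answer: 119749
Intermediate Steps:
Y(M, j) = -2 + j (Y(M, j) = j - 2 = -2 + j)
O(z) = 2*z*(-2 + 2*z) (O(z) = (z + (-2 + z))*(z + z) = (-2 + 2*z)*(2*z) = 2*z*(-2 + 2*z))
(O(-138) + 10399) + 32622 = (4*(-138)*(-1 - 138) + 10399) + 32622 = (4*(-138)*(-139) + 10399) + 32622 = (76728 + 10399) + 32622 = 87127 + 32622 = 119749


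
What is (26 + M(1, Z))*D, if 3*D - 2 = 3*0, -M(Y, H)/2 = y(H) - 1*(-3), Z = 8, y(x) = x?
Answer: 8/3 ≈ 2.6667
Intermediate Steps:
M(Y, H) = -6 - 2*H (M(Y, H) = -2*(H - 1*(-3)) = -2*(H + 3) = -2*(3 + H) = -6 - 2*H)
D = 2/3 (D = 2/3 + (3*0)/3 = 2/3 + (1/3)*0 = 2/3 + 0 = 2/3 ≈ 0.66667)
(26 + M(1, Z))*D = (26 + (-6 - 2*8))*(2/3) = (26 + (-6 - 16))*(2/3) = (26 - 22)*(2/3) = 4*(2/3) = 8/3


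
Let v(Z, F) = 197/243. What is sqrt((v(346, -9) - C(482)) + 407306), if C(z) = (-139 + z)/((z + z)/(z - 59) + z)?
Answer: sqrt(498402684824693586)/1106190 ≈ 638.21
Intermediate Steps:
C(z) = (-139 + z)/(z + 2*z/(-59 + z)) (C(z) = (-139 + z)/((2*z)/(-59 + z) + z) = (-139 + z)/(2*z/(-59 + z) + z) = (-139 + z)/(z + 2*z/(-59 + z)))
v(Z, F) = 197/243 (v(Z, F) = 197*(1/243) = 197/243)
sqrt((v(346, -9) - C(482)) + 407306) = sqrt((197/243 - (8201 + 482**2 - 198*482)/(482*(-57 + 482))) + 407306) = sqrt((197/243 - (8201 + 232324 - 95436)/(482*425)) + 407306) = sqrt((197/243 - 145089/(482*425)) + 407306) = sqrt((197/243 - 1*145089/204850) + 407306) = sqrt((197/243 - 145089/204850) + 407306) = sqrt(5098823/49778550 + 407306) = sqrt(20275107185123/49778550) = sqrt(498402684824693586)/1106190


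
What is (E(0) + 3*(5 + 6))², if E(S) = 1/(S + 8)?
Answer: 70225/64 ≈ 1097.3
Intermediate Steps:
E(S) = 1/(8 + S)
(E(0) + 3*(5 + 6))² = (1/(8 + 0) + 3*(5 + 6))² = (1/8 + 3*11)² = (⅛ + 33)² = (265/8)² = 70225/64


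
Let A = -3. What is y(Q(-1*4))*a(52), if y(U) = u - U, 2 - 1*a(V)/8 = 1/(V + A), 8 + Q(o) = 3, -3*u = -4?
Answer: 14744/147 ≈ 100.30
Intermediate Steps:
u = 4/3 (u = -⅓*(-4) = 4/3 ≈ 1.3333)
Q(o) = -5 (Q(o) = -8 + 3 = -5)
a(V) = 16 - 8/(-3 + V) (a(V) = 16 - 8/(V - 3) = 16 - 8/(-3 + V))
y(U) = 4/3 - U
y(Q(-1*4))*a(52) = (4/3 - 1*(-5))*(8*(-7 + 2*52)/(-3 + 52)) = (4/3 + 5)*(8*(-7 + 104)/49) = 19*(8*(1/49)*97)/3 = (19/3)*(776/49) = 14744/147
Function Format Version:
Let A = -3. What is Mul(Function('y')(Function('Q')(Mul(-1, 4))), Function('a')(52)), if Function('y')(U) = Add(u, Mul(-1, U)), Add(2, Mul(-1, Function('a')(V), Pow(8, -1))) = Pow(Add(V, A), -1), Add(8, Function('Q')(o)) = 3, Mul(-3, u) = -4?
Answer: Rational(14744, 147) ≈ 100.30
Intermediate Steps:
u = Rational(4, 3) (u = Mul(Rational(-1, 3), -4) = Rational(4, 3) ≈ 1.3333)
Function('Q')(o) = -5 (Function('Q')(o) = Add(-8, 3) = -5)
Function('a')(V) = Add(16, Mul(-8, Pow(Add(-3, V), -1))) (Function('a')(V) = Add(16, Mul(-8, Pow(Add(V, -3), -1))) = Add(16, Mul(-8, Pow(Add(-3, V), -1))))
Function('y')(U) = Add(Rational(4, 3), Mul(-1, U))
Mul(Function('y')(Function('Q')(Mul(-1, 4))), Function('a')(52)) = Mul(Add(Rational(4, 3), Mul(-1, -5)), Mul(8, Pow(Add(-3, 52), -1), Add(-7, Mul(2, 52)))) = Mul(Add(Rational(4, 3), 5), Mul(8, Pow(49, -1), Add(-7, 104))) = Mul(Rational(19, 3), Mul(8, Rational(1, 49), 97)) = Mul(Rational(19, 3), Rational(776, 49)) = Rational(14744, 147)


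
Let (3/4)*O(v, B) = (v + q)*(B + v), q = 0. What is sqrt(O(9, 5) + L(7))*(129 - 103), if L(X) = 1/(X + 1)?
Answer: 13*sqrt(2690)/2 ≈ 337.12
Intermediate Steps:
O(v, B) = 4*v*(B + v)/3 (O(v, B) = 4*((v + 0)*(B + v))/3 = 4*(v*(B + v))/3 = 4*v*(B + v)/3)
L(X) = 1/(1 + X)
sqrt(O(9, 5) + L(7))*(129 - 103) = sqrt((4/3)*9*(5 + 9) + 1/(1 + 7))*(129 - 103) = sqrt((4/3)*9*14 + 1/8)*26 = sqrt(168 + 1/8)*26 = sqrt(1345/8)*26 = (sqrt(2690)/4)*26 = 13*sqrt(2690)/2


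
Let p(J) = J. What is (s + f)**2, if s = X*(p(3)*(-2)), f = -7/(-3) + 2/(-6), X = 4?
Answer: 484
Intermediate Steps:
f = 2 (f = -7*(-1/3) + 2*(-1/6) = 7/3 - 1/3 = 2)
s = -24 (s = 4*(3*(-2)) = 4*(-6) = -24)
(s + f)**2 = (-24 + 2)**2 = (-22)**2 = 484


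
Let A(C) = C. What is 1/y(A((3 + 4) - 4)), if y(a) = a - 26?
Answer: -1/23 ≈ -0.043478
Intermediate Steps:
y(a) = -26 + a
1/y(A((3 + 4) - 4)) = 1/(-26 + ((3 + 4) - 4)) = 1/(-26 + (7 - 4)) = 1/(-26 + 3) = 1/(-23) = -1/23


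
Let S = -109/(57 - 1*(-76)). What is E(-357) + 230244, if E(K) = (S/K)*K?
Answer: 30622343/133 ≈ 2.3024e+5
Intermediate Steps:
S = -109/133 (S = -109/(57 + 76) = -109/133 ≈ -0.81955)
E(K) = -109/133 (E(K) = (-109/(133*K))*K = -109/133)
E(-357) + 230244 = -109/133 + 230244 = 30622343/133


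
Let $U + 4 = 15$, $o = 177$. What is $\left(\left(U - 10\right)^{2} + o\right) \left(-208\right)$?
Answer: $-37024$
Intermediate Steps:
$U = 11$ ($U = -4 + 15 = 11$)
$\left(\left(U - 10\right)^{2} + o\right) \left(-208\right) = \left(\left(11 - 10\right)^{2} + 177\right) \left(-208\right) = \left(1^{2} + 177\right) \left(-208\right) = \left(1 + 177\right) \left(-208\right) = 178 \left(-208\right) = -37024$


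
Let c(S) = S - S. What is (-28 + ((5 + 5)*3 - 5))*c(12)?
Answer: 0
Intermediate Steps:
c(S) = 0
(-28 + ((5 + 5)*3 - 5))*c(12) = (-28 + ((5 + 5)*3 - 5))*0 = (-28 + (10*3 - 5))*0 = (-28 + (30 - 5))*0 = (-28 + 25)*0 = -3*0 = 0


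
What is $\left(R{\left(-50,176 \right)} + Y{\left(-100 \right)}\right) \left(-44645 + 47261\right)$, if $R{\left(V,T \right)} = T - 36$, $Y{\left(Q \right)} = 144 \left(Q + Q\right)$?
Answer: $-74974560$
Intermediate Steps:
$Y{\left(Q \right)} = 288 Q$ ($Y{\left(Q \right)} = 144 \cdot 2 Q = 288 Q$)
$R{\left(V,T \right)} = -36 + T$
$\left(R{\left(-50,176 \right)} + Y{\left(-100 \right)}\right) \left(-44645 + 47261\right) = \left(\left(-36 + 176\right) + 288 \left(-100\right)\right) \left(-44645 + 47261\right) = \left(140 - 28800\right) 2616 = \left(-28660\right) 2616 = -74974560$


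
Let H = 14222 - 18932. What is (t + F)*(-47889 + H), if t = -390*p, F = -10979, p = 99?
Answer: 2608331811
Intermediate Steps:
H = -4710
t = -38610 (t = -390*99 = -38610)
(t + F)*(-47889 + H) = (-38610 - 10979)*(-47889 - 4710) = -49589*(-52599) = 2608331811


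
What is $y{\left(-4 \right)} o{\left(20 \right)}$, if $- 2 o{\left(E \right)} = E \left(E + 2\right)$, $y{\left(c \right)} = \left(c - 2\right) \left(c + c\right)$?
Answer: $-10560$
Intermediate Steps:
$y{\left(c \right)} = 2 c \left(-2 + c\right)$ ($y{\left(c \right)} = \left(-2 + c\right) 2 c = 2 c \left(-2 + c\right)$)
$o{\left(E \right)} = - \frac{E \left(2 + E\right)}{2}$ ($o{\left(E \right)} = - \frac{E \left(E + 2\right)}{2} = - \frac{E \left(2 + E\right)}{2}$)
$y{\left(-4 \right)} o{\left(20 \right)} = 2 \left(-4\right) \left(-2 - 4\right) \left(\left(- \frac{1}{2}\right) 20 \left(2 + 20\right)\right) = 2 \left(-4\right) \left(-6\right) \left(\left(- \frac{1}{2}\right) 20 \cdot 22\right) = 48 \left(-220\right) = -10560$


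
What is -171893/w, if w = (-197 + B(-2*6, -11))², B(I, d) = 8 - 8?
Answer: -171893/38809 ≈ -4.4292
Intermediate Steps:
B(I, d) = 0
w = 38809 (w = (-197 + 0)² = (-197)² = 38809)
-171893/w = -171893/38809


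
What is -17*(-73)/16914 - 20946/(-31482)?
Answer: 21852767/29582586 ≈ 0.73870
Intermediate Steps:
-17*(-73)/16914 - 20946/(-31482) = 1241*(1/16914) - 20946*(-1/31482) = 1241/16914 + 3491/5247 = 21852767/29582586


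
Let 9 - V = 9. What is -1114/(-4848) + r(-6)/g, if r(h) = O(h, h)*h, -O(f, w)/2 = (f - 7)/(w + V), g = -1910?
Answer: 500423/2314920 ≈ 0.21617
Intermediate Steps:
V = 0 (V = 9 - 1*9 = 9 - 9 = 0)
O(f, w) = -2*(-7 + f)/w (O(f, w) = -2*(f - 7)/(w + 0) = -2*(-7 + f)/w)
r(h) = 14 - 2*h (r(h) = (2*(7 - h)/h)*h = 14 - 2*h)
-1114/(-4848) + r(-6)/g = -1114/(-4848) + (14 - 2*(-6))/(-1910) = -1114*(-1/4848) + (14 + 12)*(-1/1910) = 557/2424 + 26*(-1/1910) = 557/2424 - 13/955 = 500423/2314920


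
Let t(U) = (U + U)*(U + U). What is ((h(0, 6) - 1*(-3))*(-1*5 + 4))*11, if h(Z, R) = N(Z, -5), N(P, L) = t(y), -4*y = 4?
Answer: -77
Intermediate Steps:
y = -1 (y = -1/4*4 = -1)
t(U) = 4*U**2 (t(U) = (2*U)*(2*U) = 4*U**2)
N(P, L) = 4 (N(P, L) = 4*(-1)**2 = 4*1 = 4)
h(Z, R) = 4
((h(0, 6) - 1*(-3))*(-1*5 + 4))*11 = ((4 - 1*(-3))*(-1*5 + 4))*11 = ((4 + 3)*(-5 + 4))*11 = (7*(-1))*11 = -7*11 = -77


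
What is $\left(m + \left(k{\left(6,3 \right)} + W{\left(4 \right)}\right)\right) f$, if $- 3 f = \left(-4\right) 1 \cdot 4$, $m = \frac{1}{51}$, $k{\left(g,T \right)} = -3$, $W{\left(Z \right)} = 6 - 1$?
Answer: $\frac{1648}{153} \approx 10.771$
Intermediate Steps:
$W{\left(Z \right)} = 5$
$m = \frac{1}{51} \approx 0.019608$
$f = \frac{16}{3}$ ($f = - \frac{\left(-4\right) 1 \cdot 4}{3} = - \frac{\left(-4\right) 4}{3} = \left(- \frac{1}{3}\right) \left(-16\right) = \frac{16}{3} \approx 5.3333$)
$\left(m + \left(k{\left(6,3 \right)} + W{\left(4 \right)}\right)\right) f = \left(\frac{1}{51} + \left(-3 + 5\right)\right) \frac{16}{3} = \left(\frac{1}{51} + 2\right) \frac{16}{3} = \frac{103}{51} \cdot \frac{16}{3} = \frac{1648}{153}$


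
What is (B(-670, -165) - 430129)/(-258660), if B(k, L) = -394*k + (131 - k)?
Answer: 1531/2395 ≈ 0.63925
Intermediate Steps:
B(k, L) = 131 - 395*k
(B(-670, -165) - 430129)/(-258660) = ((131 - 395*(-670)) - 430129)/(-258660) = ((131 + 264650) - 430129)*(-1/258660) = (264781 - 430129)*(-1/258660) = -165348*(-1/258660) = 1531/2395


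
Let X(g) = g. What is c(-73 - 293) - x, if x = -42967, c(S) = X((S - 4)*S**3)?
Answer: 18140364487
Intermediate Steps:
c(S) = S**3*(-4 + S) (c(S) = (S - 4)*S**3 = (-4 + S)*S**3 = S**3*(-4 + S))
c(-73 - 293) - x = (-73 - 293)**3*(-4 + (-73 - 293)) - 1*(-42967) = (-366)**3*(-4 - 366) + 42967 = -49027896*(-370) + 42967 = 18140321520 + 42967 = 18140364487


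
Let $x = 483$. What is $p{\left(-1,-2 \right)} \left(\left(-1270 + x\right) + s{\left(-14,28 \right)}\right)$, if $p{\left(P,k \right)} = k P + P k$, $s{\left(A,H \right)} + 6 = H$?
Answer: $-3060$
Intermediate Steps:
$s{\left(A,H \right)} = -6 + H$
$p{\left(P,k \right)} = 2 P k$ ($p{\left(P,k \right)} = P k + P k = 2 P k$)
$p{\left(-1,-2 \right)} \left(\left(-1270 + x\right) + s{\left(-14,28 \right)}\right) = 2 \left(-1\right) \left(-2\right) \left(\left(-1270 + 483\right) + \left(-6 + 28\right)\right) = 4 \left(-787 + 22\right) = 4 \left(-765\right) = -3060$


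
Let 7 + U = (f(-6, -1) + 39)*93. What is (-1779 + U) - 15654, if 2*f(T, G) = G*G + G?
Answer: -13813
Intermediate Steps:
f(T, G) = G/2 + G**2/2 (f(T, G) = (G*G + G)/2 = (G**2 + G)/2 = (G + G**2)/2 = G/2 + G**2/2)
U = 3620 (U = -7 + ((1/2)*(-1)*(1 - 1) + 39)*93 = -7 + ((1/2)*(-1)*0 + 39)*93 = -7 + (0 + 39)*93 = -7 + 39*93 = -7 + 3627 = 3620)
(-1779 + U) - 15654 = (-1779 + 3620) - 15654 = 1841 - 15654 = -13813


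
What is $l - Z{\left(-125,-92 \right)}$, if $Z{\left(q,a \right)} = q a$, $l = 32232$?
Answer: $20732$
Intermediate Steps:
$Z{\left(q,a \right)} = a q$
$l - Z{\left(-125,-92 \right)} = 32232 - \left(-92\right) \left(-125\right) = 32232 - 11500 = 20732$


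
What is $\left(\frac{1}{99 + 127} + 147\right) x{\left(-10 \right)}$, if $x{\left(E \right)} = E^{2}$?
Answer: $\frac{1661150}{113} \approx 14700.0$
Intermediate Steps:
$\left(\frac{1}{99 + 127} + 147\right) x{\left(-10 \right)} = \left(\frac{1}{99 + 127} + 147\right) \left(-10\right)^{2} = \left(\frac{1}{226} + 147\right) 100 = \frac{33223}{226} \cdot 100 = \frac{1661150}{113}$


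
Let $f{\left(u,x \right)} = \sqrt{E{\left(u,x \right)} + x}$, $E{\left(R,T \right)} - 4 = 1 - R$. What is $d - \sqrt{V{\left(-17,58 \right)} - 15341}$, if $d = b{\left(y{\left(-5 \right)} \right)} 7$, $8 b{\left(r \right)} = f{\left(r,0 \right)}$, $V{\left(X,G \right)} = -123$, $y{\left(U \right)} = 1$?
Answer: $\frac{7}{4} - 2 i \sqrt{3866} \approx 1.75 - 124.35 i$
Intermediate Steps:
$E{\left(R,T \right)} = 5 - R$ ($E{\left(R,T \right)} = 4 - \left(-1 + R\right) = 5 - R$)
$f{\left(u,x \right)} = \sqrt{5 + x - u}$ ($f{\left(u,x \right)} = \sqrt{\left(5 - u\right) + x} = \sqrt{5 + x - u}$)
$b{\left(r \right)} = \frac{\sqrt{5 - r}}{8}$ ($b{\left(r \right)} = \frac{\sqrt{5 + 0 - r}}{8} = \frac{\sqrt{5 - r}}{8}$)
$d = \frac{7}{4}$ ($d = \frac{\sqrt{5 - 1}}{8} \cdot 7 = \frac{\sqrt{4}}{8} \cdot 7 = \frac{1}{8} \cdot 2 \cdot 7 = \frac{1}{4} \cdot 7 = \frac{7}{4} \approx 1.75$)
$d - \sqrt{V{\left(-17,58 \right)} - 15341} = \frac{7}{4} - \sqrt{-123 - 15341} = \frac{7}{4} - \sqrt{-15464} = \frac{7}{4} - 2 i \sqrt{3866}$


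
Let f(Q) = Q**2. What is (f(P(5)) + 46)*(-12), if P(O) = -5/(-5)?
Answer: -564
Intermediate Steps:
P(O) = 1 (P(O) = -5*(-1/5) = 1)
(f(P(5)) + 46)*(-12) = (1**2 + 46)*(-12) = (1 + 46)*(-12) = 47*(-12) = -564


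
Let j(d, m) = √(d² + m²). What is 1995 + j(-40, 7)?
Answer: 1995 + √1649 ≈ 2035.6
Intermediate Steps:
1995 + j(-40, 7) = 1995 + √((-40)² + 7²) = 1995 + √(1600 + 49) = 1995 + √1649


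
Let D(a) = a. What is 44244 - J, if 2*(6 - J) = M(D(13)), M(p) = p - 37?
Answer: 44226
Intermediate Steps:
M(p) = -37 + p
J = 18 (J = 6 - (-37 + 13)/2 = 6 - ½*(-24) = 6 + 12 = 18)
44244 - J = 44244 - 1*18 = 44244 - 18 = 44226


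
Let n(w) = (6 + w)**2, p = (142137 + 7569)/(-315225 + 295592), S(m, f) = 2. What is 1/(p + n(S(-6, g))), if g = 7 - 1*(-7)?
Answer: 19633/1106806 ≈ 0.017738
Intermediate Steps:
g = 14 (g = 7 + 7 = 14)
p = -149706/19633 (p = 149706/(-19633) = 149706*(-1/19633) = -149706/19633 ≈ -7.6252)
1/(p + n(S(-6, g))) = 1/(-149706/19633 + (6 + 2)**2) = 1/(-149706/19633 + 8**2) = 1/(-149706/19633 + 64) = 1/(1106806/19633) = 19633/1106806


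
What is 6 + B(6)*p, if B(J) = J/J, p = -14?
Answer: -8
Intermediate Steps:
B(J) = 1
6 + B(6)*p = 6 + 1*(-14) = 6 - 14 = -8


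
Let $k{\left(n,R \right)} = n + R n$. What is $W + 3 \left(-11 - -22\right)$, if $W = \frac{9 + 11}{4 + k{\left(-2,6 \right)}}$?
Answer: $31$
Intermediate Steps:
$W = -2$ ($W = \frac{9 + 11}{4 - 2 \left(1 + 6\right)} = \frac{20}{4 - 14} = \frac{20}{-10} = 20 \left(- \frac{1}{10}\right) = -2$)
$W + 3 \left(-11 - -22\right) = -2 + 3 \left(-11 - -22\right) = -2 + 3 \left(-11 + 22\right) = -2 + 3 \cdot 11 = -2 + 33 = 31$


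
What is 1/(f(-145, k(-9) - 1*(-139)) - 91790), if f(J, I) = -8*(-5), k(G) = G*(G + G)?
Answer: -1/91750 ≈ -1.0899e-5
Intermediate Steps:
k(G) = 2*G² (k(G) = G*(2*G) = 2*G²)
f(J, I) = 40
1/(f(-145, k(-9) - 1*(-139)) - 91790) = 1/(40 - 91790) = 1/(-91750) = -1/91750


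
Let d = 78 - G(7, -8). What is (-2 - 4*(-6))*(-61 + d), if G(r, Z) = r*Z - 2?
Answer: 1650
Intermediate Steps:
G(r, Z) = -2 + Z*r (G(r, Z) = Z*r - 2 = -2 + Z*r)
d = 136 (d = 78 - (-2 - 8*7) = 78 - (-2 - 56) = 78 - 1*(-58) = 78 + 58 = 136)
(-2 - 4*(-6))*(-61 + d) = (-2 - 4*(-6))*(-61 + 136) = (-2 + 24)*75 = 22*75 = 1650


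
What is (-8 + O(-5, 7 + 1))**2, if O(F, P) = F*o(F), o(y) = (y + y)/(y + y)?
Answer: 169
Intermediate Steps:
o(y) = 1 (o(y) = (2*y)/((2*y)) = (2*y)*(1/(2*y)) = 1)
O(F, P) = F (O(F, P) = F*1 = F)
(-8 + O(-5, 7 + 1))**2 = (-8 - 5)**2 = (-13)**2 = 169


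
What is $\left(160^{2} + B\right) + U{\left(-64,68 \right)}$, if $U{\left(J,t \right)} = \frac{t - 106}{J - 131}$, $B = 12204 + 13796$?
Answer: $\frac{10062038}{195} \approx 51600.0$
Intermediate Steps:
$B = 26000$
$U{\left(J,t \right)} = \frac{-106 + t}{-131 + J}$
$\left(160^{2} + B\right) + U{\left(-64,68 \right)} = \left(160^{2} + 26000\right) + \frac{-106 + 68}{-131 - 64} = \left(25600 + 26000\right) + \frac{1}{-195} \left(-38\right) = 51600 - - \frac{38}{195} = 51600 + \frac{38}{195} = \frac{10062038}{195}$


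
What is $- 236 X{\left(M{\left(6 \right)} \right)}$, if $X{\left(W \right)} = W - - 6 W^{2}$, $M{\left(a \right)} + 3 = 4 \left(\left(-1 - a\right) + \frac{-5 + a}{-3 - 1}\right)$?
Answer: $-1442432$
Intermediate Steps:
$M{\left(a \right)} = -2 - 5 a$ ($M{\left(a \right)} = -3 + 4 \left(\left(-1 - a\right) + \frac{-5 + a}{-3 - 1}\right) = -3 + 4 \left(\left(-1 - a\right) + \frac{-5 + a}{-4}\right) = -3 + 4 \left(\left(-1 - a\right) + \left(-5 + a\right) \left(- \frac{1}{4}\right)\right) = -3 + 4 \left(\left(-1 - a\right) - \left(- \frac{5}{4} + \frac{a}{4}\right)\right) = -3 + 4 \left(\frac{1}{4} - \frac{5 a}{4}\right) = -3 - \left(-1 + 5 a\right) = -2 - 5 a$)
$X{\left(W \right)} = W + 6 W^{2}$
$- 236 X{\left(M{\left(6 \right)} \right)} = - 236 \left(-2 - 30\right) \left(1 + 6 \left(-2 - 30\right)\right) = - 236 \left(- 32 \left(1 + 6 \left(-32\right)\right)\right) = - 236 \left(- 32 \left(1 - 192\right)\right) = - 236 \left(\left(-32\right) \left(-191\right)\right) = \left(-236\right) 6112 = -1442432$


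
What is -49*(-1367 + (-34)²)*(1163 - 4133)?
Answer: -30706830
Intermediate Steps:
-49*(-1367 + (-34)²)*(1163 - 4133) = -49*(-1367 + 1156)*(-2970) = -(-10339)*(-2970) = -49*626670 = -30706830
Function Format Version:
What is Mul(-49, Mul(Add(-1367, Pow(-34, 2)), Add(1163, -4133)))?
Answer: -30706830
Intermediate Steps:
Mul(-49, Mul(Add(-1367, Pow(-34, 2)), Add(1163, -4133))) = Mul(-49, Mul(Add(-1367, 1156), -2970)) = Mul(-49, Mul(-211, -2970)) = Mul(-49, 626670) = -30706830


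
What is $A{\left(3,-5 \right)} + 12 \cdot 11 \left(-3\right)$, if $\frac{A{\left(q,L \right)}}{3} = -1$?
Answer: $-399$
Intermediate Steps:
$A{\left(q,L \right)} = -3$ ($A{\left(q,L \right)} = 3 \left(-1\right) = -3$)
$A{\left(3,-5 \right)} + 12 \cdot 11 \left(-3\right) = -3 + 12 \cdot 11 \left(-3\right) = -3 + 12 \left(-33\right) = -3 - 396 = -399$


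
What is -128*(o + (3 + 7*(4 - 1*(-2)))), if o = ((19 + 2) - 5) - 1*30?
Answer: -3968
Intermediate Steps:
o = -14 (o = (21 - 5) - 30 = 16 - 30 = -14)
-128*(o + (3 + 7*(4 - 1*(-2)))) = -128*(-14 + (3 + 7*(4 - 1*(-2)))) = -128*(-14 + (3 + 7*(4 + 2))) = -128*(-14 + (3 + 7*6)) = -128*(-14 + (3 + 42)) = -128*(-14 + 45) = -128*31 = -3968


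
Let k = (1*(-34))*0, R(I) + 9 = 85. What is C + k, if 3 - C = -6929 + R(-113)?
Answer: 6856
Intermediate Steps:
R(I) = 76 (R(I) = -9 + 85 = 76)
k = 0 (k = -34*0 = 0)
C = 6856 (C = 3 - (-6929 + 76) = 3 - 1*(-6853) = 3 + 6853 = 6856)
C + k = 6856 + 0 = 6856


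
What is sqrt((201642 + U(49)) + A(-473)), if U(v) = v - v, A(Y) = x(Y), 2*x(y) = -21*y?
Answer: 21*sqrt(1874)/2 ≈ 454.54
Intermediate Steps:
x(y) = -21*y/2 (x(y) = (-21*y)/2 = -21*y/2)
A(Y) = -21*Y/2
U(v) = 0
sqrt((201642 + U(49)) + A(-473)) = sqrt((201642 + 0) - 21/2*(-473)) = sqrt(201642 + 9933/2) = sqrt(413217/2) = 21*sqrt(1874)/2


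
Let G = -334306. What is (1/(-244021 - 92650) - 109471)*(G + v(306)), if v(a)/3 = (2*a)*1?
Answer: 12253418250133740/336671 ≈ 3.6396e+10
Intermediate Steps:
v(a) = 6*a (v(a) = 3*((2*a)*1) = 3*(2*a) = 6*a)
(1/(-244021 - 92650) - 109471)*(G + v(306)) = (1/(-244021 - 92650) - 109471)*(-334306 + 6*306) = (1/(-336671) - 109471)*(-334306 + 1836) = (-1/336671 - 109471)*(-332470) = -36855711042/336671*(-332470) = 12253418250133740/336671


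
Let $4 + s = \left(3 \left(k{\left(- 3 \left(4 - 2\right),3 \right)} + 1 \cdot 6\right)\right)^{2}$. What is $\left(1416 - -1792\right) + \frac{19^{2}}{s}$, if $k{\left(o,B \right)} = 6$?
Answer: $\frac{218163}{68} \approx 3208.3$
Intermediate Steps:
$s = 1292$ ($s = -4 + \left(3 \left(6 + 1 \cdot 6\right)\right)^{2} = -4 + \left(3 \left(6 + 6\right)\right)^{2} = -4 + \left(3 \cdot 12\right)^{2} = -4 + 36^{2} = -4 + 1296 = 1292$)
$\left(1416 - -1792\right) + \frac{19^{2}}{s} = \left(1416 - -1792\right) + \frac{19^{2}}{1292} = \left(1416 + 1792\right) + 361 \cdot \frac{1}{1292} = 3208 + \frac{19}{68} = \frac{218163}{68}$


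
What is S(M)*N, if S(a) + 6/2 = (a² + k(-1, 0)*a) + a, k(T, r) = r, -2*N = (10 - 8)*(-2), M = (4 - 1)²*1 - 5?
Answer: 34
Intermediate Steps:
M = 4 (M = 3²*1 - 5 = 9*1 - 5 = 9 - 5 = 4)
N = 2 (N = -(10 - 8)*(-2)/2 = -(-2) = -½*(-4) = 2)
S(a) = -3 + a + a² (S(a) = -3 + ((a² + 0*a) + a) = -3 + ((a² + 0) + a) = -3 + (a² + a) = -3 + (a + a²) = -3 + a + a²)
S(M)*N = (-3 + 4 + 4²)*2 = (-3 + 4 + 16)*2 = 17*2 = 34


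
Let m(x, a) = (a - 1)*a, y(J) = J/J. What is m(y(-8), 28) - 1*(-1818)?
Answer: 2574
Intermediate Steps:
y(J) = 1
m(x, a) = a*(-1 + a) (m(x, a) = (-1 + a)*a = a*(-1 + a))
m(y(-8), 28) - 1*(-1818) = 28*(-1 + 28) - 1*(-1818) = 28*27 + 1818 = 756 + 1818 = 2574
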